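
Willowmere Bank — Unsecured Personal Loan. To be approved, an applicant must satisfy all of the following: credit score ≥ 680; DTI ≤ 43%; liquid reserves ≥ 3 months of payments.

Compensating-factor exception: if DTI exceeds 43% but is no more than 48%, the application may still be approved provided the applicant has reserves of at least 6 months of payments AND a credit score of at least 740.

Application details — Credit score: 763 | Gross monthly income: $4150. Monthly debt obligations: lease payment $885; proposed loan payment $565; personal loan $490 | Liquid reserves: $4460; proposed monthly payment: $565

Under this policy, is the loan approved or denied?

Credit score 763 ≥ 680 (meets base)
Total debts = (885 + 565 + 490) = 1,940. DTI: 1,940 ÷ 4,150 = 46.7%, over the 43% base limit.
Reserves = 4,460/565 = 7.9 months ≥ 3
DTI 46.7% is within the 43%–48% exception band; checking compensating factors.
Reserves 7.9 ≥ 6 months; credit score 763 ≥ 740.
Both override conditions satisfied; DTI exception granted.

Approved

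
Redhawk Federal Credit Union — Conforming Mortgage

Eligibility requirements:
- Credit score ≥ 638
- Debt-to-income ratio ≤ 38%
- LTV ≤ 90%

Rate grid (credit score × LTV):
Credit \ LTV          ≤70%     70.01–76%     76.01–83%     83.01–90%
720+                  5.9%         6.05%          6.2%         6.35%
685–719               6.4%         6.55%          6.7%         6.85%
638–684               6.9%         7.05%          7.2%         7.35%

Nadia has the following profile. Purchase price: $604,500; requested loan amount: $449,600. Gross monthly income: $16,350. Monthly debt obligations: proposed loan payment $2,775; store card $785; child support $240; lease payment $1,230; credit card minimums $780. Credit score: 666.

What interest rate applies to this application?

7.05%

Credit score 666 ≥ 638; Total monthly debts = (2,775 + 785 + 240 + 1,230 + 780) = 5,810. Debt-to-income = 5,810/16,350 = 35.5% — meets 38% limit
LTV = 449,600/604,500 = 74.4% ≤ 90%
Row: 666 falls in 638–684. Column: 74.4% falls in 70.01–76%. Rate = 7.05%.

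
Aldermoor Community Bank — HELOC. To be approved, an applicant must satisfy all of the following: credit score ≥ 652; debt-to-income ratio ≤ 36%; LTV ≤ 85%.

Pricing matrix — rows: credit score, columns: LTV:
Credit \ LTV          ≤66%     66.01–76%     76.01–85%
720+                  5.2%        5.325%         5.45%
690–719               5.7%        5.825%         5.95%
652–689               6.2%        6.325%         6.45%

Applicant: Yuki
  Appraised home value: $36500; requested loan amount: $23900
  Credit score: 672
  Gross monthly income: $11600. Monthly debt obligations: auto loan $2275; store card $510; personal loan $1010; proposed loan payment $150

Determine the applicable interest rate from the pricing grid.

6.2%

Credit score 672 ≥ 652; Total monthly debts = (2,275 + 510 + 1,010 + 150) = 3,945. DTI: 3,945 ÷ 11,600 = 34%, within the 36% cap
LTV = 23,900/36,500 = 65.5% ≤ 85%
Row: 672 falls in 652–689. Column: 65.5% falls in ≤66%. Rate = 6.2%.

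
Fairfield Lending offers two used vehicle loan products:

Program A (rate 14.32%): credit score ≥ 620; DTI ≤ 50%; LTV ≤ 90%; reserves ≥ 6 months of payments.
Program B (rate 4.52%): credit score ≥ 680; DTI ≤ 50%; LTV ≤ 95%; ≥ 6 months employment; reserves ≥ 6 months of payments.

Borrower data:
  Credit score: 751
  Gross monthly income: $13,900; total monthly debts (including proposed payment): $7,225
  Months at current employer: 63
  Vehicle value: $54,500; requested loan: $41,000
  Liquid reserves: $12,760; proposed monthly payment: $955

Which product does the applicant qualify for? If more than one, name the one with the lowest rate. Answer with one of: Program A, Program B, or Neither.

Neither

DTI = 7,225/13,900 = 52%.
LTV = 41,000/54,500 = 75.2%.
Reserves = 12,760/955 = 13.4 months.
Program A: score 751 ≥ 620; DTI 52% > 50%; LTV 75.2% ≤ 90%; reserves 13.4 ≥ 6 mo → does not qualify.
Program B: score 751 ≥ 680; DTI 52% > 50%; LTV 75.2% ≤ 95%; employment 63 ≥ 6 mo; reserves 13.4 ≥ 6 mo → does not qualify.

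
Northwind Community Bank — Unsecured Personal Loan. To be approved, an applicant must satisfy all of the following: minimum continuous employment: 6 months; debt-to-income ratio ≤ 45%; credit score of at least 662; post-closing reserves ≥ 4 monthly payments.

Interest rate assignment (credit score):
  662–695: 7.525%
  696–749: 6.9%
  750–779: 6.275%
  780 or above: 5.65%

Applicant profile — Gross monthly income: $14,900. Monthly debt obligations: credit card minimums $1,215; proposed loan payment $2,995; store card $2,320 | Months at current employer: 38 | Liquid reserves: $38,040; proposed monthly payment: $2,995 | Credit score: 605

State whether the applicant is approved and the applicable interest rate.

Denied

Credit score 605 < 662 (below minimum)
Employment 38 ≥ 6 months
Total monthly debts = (1,215 + 2,995 + 2,320) = 6,530. Debt-to-income = 6,530/14,900 = 43.8% — meets 45% limit
Liquid reserves cover 38,040/2,995 = 12.7 months — ≥ 4 required
Not all requirements met → denied.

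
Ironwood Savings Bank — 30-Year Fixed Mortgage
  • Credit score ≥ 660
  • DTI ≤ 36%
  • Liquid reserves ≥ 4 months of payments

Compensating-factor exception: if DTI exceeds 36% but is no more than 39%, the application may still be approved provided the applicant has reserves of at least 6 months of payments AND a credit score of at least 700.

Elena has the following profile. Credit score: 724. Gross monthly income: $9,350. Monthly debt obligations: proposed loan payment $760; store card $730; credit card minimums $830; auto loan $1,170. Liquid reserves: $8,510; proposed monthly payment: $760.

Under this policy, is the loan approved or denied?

Credit score 724 ≥ 660 (meets base)
Total debts = (760 + 730 + 830 + 1,170) = 3,490. DTI = 3,490/9,350 = 37.3% > 36% — standard DTI limit exceeded.
Reserves = 8,510/760 = 11.2 months ≥ 4
37.3% falls in the override range (36%–39%), so the compensating-factor test applies.
Override check — reserves: 11.2 mo (ok); score: 724 (ok).
Both compensating conditions met → exception applies.

Approved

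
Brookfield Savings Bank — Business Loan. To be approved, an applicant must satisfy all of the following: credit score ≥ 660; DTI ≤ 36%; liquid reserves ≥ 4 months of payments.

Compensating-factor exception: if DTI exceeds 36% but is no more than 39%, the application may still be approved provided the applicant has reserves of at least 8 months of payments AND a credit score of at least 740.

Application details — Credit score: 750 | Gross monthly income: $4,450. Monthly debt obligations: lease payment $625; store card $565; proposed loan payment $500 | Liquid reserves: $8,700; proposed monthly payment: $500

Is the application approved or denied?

Approved

Credit score 750 ≥ 660 (meets base)
Total debts = (625 + 565 + 500) = 1,690. DTI: 1,690 ÷ 4,450 = 38%, over the 36% base limit.
Liquid reserves cover 8,700/500 = 17.4 months — ≥ 4 required
38% falls in the override range (36%–39%), so the compensating-factor test applies.
Override check — reserves: 17.4 mo (ok); score: 750 (ok).
Both compensating conditions met → exception applies.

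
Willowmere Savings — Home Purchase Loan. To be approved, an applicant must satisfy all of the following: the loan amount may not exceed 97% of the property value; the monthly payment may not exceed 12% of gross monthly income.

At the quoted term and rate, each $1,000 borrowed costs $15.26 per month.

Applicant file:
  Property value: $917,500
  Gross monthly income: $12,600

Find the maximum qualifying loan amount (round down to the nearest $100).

Payment cap: 12% × $12,600 = $1,512/month.
At $15.26 per $1,000, that supports 1,512/15.26 × 1,000 ≈ $99,082 → $99,000.
LTV cap: 97% × $917,500 = $889,975 → $889,900.
Binding constraint: payment-to-income.

$99,000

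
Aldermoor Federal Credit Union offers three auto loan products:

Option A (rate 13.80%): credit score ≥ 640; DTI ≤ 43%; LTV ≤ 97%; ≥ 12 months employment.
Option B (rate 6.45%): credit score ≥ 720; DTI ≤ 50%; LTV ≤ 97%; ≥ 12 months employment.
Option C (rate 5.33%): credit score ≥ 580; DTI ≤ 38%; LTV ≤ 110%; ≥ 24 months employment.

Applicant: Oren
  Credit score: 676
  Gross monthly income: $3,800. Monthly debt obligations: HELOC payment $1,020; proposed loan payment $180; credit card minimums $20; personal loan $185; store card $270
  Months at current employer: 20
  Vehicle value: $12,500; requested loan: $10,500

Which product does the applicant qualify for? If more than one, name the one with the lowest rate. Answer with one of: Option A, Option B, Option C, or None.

Total debts = (1,020 + 180 + 20 + 185 + 270) = 1,675; DTI = 1,675/3,800 = 44.1%.
LTV = 10,500/12,500 = 84%.
Option A: score 676 ≥ 640; DTI 44.1% > 43%; LTV 84% ≤ 97%; employment 20 ≥ 12 mo → does not qualify.
Option B: score 676 < 720; DTI 44.1% ≤ 50%; LTV 84% ≤ 97%; employment 20 ≥ 12 mo → does not qualify.
Option C: score 676 ≥ 580; DTI 44.1% > 38%; LTV 84% ≤ 110%; employment 20 < 24 mo → does not qualify.

None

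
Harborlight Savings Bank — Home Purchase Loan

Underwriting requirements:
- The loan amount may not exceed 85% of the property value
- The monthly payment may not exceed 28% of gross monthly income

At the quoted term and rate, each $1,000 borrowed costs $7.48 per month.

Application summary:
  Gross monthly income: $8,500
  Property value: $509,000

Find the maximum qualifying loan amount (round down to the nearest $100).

Payment cap: 28% × $8,500 = $2,380/month.
At $7.48 per $1,000, that supports 2,380/7.48 × 1,000 ≈ $318,181 → $318,100.
LTV cap: 85% × $509,000 = $432,650 → $432,600.
Binding constraint: payment-to-income.

$318,100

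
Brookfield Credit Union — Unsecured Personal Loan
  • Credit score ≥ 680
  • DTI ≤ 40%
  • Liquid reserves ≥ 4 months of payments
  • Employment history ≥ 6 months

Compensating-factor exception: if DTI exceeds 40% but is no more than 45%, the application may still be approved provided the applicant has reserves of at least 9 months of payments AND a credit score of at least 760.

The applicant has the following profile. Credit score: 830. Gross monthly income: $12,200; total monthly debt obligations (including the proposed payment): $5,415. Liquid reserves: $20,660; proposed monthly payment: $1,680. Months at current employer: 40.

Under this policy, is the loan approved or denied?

Credit score 830 ≥ 680 (meets base)
DTI = 5,415/12,200 = 44.4% > 40% — standard DTI limit exceeded.
Reserves: 20,660 ÷ 1,680 = 12.3 months (meets 4-month minimum)
Employment 40 ≥ 6 months
DTI 44.4% is within the 40%–45% exception band; checking compensating factors.
Reserves 12.3 ≥ 9 months; credit score 830 ≥ 760.
Both override conditions satisfied; DTI exception granted.

Approved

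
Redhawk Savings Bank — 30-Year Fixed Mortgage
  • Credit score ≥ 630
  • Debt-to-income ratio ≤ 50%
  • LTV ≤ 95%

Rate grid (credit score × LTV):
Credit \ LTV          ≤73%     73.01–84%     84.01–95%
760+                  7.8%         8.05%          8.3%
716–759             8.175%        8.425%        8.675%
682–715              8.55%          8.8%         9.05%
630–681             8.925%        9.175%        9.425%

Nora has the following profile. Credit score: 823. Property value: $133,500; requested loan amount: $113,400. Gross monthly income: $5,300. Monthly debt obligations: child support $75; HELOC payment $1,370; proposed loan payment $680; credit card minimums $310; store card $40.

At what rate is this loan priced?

8.3%

Credit score 823 ≥ 630; Total monthly debts = (75 + 1,370 + 680 + 310 + 40) = 2,475. Debt-to-income = 2,475/5,300 = 46.7% — meets 50% limit
Loan-to-value = 113,400/133,500 = 84.9% — pass (95% max)
Row: 823 falls in 760+. Column: 84.9% falls in 84.01–95%. Rate = 8.3%.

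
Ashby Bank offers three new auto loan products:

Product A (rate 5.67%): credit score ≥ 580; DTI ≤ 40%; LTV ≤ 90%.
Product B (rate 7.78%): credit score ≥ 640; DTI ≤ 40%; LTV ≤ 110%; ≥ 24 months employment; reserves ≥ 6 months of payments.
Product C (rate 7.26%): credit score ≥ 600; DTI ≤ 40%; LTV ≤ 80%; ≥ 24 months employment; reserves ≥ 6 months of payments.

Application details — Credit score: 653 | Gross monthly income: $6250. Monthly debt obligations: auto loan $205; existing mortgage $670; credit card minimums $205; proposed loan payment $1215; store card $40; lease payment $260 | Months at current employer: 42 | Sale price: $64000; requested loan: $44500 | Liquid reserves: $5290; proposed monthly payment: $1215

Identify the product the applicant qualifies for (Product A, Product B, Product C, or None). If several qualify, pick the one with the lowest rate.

None

Total debts = (205 + 670 + 205 + 1,215 + 40 + 260) = 2,595; DTI = 2,595/6,250 = 41.5%.
LTV = 44,500/64,000 = 69.5%.
Reserves = 5,290/1,215 = 4.4 months.
Product A: score 653 ≥ 580; DTI 41.5% > 40%; LTV 69.5% ≤ 90% → does not qualify.
Product B: score 653 ≥ 640; DTI 41.5% > 40%; LTV 69.5% ≤ 110%; employment 42 ≥ 24 mo; reserves 4.4 < 6 mo → does not qualify.
Product C: score 653 ≥ 600; DTI 41.5% > 40%; LTV 69.5% ≤ 80%; employment 42 ≥ 24 mo; reserves 4.4 < 6 mo → does not qualify.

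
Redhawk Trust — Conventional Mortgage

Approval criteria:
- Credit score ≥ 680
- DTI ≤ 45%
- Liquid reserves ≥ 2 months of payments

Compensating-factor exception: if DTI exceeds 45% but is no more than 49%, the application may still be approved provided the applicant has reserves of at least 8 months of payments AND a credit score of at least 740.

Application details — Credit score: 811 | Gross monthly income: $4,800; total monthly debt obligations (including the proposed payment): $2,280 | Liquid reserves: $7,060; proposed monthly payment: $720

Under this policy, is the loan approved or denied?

Credit score 811 ≥ 680 (meets base)
DTI: 2,280 ÷ 4,800 = 47.5%, over the 45% base limit.
Reserves = 7,060/720 = 9.8 months ≥ 2
47.5% falls in the override range (45%–49%), so the compensating-factor test applies.
Override check — reserves: 9.8 mo (ok); score: 811 (ok).
Both override conditions satisfied; DTI exception granted.

Approved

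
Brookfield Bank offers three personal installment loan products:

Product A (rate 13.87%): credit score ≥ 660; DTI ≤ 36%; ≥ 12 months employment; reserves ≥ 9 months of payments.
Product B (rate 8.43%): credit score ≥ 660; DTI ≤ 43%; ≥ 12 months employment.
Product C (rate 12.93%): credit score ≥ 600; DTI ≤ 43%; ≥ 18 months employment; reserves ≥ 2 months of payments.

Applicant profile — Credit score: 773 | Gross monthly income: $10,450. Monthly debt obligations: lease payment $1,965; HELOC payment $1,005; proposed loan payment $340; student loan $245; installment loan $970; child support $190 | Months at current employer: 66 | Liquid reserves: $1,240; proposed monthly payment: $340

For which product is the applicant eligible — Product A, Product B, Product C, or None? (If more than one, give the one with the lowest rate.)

Total debts = (1,965 + 1,005 + 340 + 245 + 970 + 190) = 4,715; DTI = 4,715/10,450 = 45.1%.
Reserves = 1,240/340 = 3.6 months.
Product A: score 773 ≥ 660; DTI 45.1% > 36%; employment 66 ≥ 12 mo; reserves 3.6 < 9 mo → does not qualify.
Product B: score 773 ≥ 660; DTI 45.1% > 43%; employment 66 ≥ 12 mo → does not qualify.
Product C: score 773 ≥ 600; DTI 45.1% > 43%; employment 66 ≥ 18 mo; reserves 3.6 ≥ 2 mo → does not qualify.

None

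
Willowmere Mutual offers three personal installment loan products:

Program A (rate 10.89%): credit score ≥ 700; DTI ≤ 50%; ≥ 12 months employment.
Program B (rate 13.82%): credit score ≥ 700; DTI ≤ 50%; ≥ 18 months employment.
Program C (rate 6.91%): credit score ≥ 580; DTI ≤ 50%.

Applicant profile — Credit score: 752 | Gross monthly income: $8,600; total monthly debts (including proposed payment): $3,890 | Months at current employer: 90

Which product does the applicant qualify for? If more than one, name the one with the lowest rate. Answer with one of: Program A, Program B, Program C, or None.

DTI = 3,890/8,600 = 45.2%.
Program A: score 752 ≥ 700; DTI 45.2% ≤ 50%; employment 90 ≥ 12 mo → qualifies.
Program B: score 752 ≥ 700; DTI 45.2% ≤ 50%; employment 90 ≥ 18 mo → qualifies.
Program C: score 752 ≥ 580; DTI 45.2% ≤ 50% → qualifies.
Qualifying: Program A, Program B, Program C. Lowest rate is 6.91% → Program C.

Program C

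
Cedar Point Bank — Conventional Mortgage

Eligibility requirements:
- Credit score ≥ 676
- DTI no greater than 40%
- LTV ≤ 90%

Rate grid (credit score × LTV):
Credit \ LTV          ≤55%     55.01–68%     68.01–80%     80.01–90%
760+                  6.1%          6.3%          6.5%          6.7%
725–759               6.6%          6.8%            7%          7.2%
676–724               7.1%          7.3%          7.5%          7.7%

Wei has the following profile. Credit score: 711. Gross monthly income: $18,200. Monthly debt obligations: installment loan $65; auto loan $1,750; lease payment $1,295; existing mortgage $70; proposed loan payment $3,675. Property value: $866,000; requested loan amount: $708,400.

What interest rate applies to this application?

7.7%

Credit score 711 ≥ 676; Total monthly debts = (65 + 1,750 + 1,295 + 70 + 3,675) = 6,855. DTI = 6,855/18,200 = 37.7% ≤ 40%
Loan-to-value = 708,400/866,000 = 81.8% — pass (90% max)
Credit 711 → row 676–724; LTV 81.8% → column 80.01–90%. Grid cell → 7.7%.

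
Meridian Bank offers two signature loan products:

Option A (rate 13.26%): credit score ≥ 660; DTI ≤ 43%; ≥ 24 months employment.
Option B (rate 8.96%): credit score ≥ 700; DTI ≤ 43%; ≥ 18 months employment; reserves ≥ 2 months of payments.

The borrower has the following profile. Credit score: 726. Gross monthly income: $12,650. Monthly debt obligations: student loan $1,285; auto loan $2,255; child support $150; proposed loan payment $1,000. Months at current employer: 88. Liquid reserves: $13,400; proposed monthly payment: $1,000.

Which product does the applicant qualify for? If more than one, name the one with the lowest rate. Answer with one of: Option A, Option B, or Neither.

Total debts = (1,285 + 2,255 + 150 + 1,000) = 4,690; DTI = 4,690/12,650 = 37.1%.
Reserves = 13,400/1,000 = 13.4 months.
Option A: score 726 ≥ 660; DTI 37.1% ≤ 43%; employment 88 ≥ 24 mo → qualifies.
Option B: score 726 ≥ 700; DTI 37.1% ≤ 43%; employment 88 ≥ 18 mo; reserves 13.4 ≥ 2 mo → qualifies.
Qualifying: Option A, Option B. Lowest rate is 8.96% → Option B.

Option B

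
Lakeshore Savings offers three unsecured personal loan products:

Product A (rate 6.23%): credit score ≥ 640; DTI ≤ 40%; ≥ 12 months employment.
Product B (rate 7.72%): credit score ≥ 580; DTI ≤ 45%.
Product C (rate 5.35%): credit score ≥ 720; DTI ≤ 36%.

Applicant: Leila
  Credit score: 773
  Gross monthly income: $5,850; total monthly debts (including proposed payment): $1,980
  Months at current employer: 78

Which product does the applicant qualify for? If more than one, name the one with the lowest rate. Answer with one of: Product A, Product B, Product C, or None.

Product C

DTI = 1,980/5,850 = 33.8%.
Product A: score 773 ≥ 640; DTI 33.8% ≤ 40%; employment 78 ≥ 12 mo → qualifies.
Product B: score 773 ≥ 580; DTI 33.8% ≤ 45% → qualifies.
Product C: score 773 ≥ 720; DTI 33.8% ≤ 36% → qualifies.
Qualifying: Product A, Product B, Product C. Lowest rate is 5.35% → Product C.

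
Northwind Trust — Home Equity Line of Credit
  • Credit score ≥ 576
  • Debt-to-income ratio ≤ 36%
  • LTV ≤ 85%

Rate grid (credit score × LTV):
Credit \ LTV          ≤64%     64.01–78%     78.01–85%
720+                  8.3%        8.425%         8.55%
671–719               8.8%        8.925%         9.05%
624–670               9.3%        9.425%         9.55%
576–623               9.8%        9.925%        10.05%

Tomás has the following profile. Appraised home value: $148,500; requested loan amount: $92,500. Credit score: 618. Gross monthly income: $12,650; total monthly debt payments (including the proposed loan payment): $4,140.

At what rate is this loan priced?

Credit score 618 ≥ 576; DTI: 4,140 ÷ 12,650 = 32.7%, within the 36% cap
LTV: 92,500 ÷ 148,500 = 62.3%, within 85% cap
Row: 618 falls in 576–623. Column: 62.3% falls in ≤64%. Rate = 9.8%.

9.8%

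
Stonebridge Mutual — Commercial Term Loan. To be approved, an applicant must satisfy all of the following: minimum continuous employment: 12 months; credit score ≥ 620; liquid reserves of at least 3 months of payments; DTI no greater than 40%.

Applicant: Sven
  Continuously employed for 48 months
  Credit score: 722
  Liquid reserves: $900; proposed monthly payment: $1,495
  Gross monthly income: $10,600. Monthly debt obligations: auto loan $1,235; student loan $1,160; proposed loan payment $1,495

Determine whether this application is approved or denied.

Denied

Employment 48 ≥ 12 months
Credit score 722 ≥ 620 (meets)
Reserves = 900/1,495 = 0.6 months < 3
Total monthly debts = (1,235 + 1,160 + 1,495) = 3,890. DTI = 3,890/10,600 = 36.7% ≤ 40%
Fails on reserves.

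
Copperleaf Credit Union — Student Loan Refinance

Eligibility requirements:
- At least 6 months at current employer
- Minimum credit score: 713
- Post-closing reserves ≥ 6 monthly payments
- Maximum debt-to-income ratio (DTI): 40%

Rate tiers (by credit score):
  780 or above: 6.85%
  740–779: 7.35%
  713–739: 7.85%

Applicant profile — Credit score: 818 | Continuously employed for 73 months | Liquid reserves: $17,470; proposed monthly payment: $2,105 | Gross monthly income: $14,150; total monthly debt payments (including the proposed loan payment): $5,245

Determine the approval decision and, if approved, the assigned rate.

Credit score 818 ≥ 713 (meets minimum)
Reserves: 17,470 ÷ 2,105 = 8.3 months (meets 6-month minimum)
DTI: 5,245 ÷ 14,150 = 37.1%, within the 40% cap
Employment 73 ≥ 6 months
All requirements met. Score 818 falls in the 780 or above tier → 6.85%.

Approved at 6.85%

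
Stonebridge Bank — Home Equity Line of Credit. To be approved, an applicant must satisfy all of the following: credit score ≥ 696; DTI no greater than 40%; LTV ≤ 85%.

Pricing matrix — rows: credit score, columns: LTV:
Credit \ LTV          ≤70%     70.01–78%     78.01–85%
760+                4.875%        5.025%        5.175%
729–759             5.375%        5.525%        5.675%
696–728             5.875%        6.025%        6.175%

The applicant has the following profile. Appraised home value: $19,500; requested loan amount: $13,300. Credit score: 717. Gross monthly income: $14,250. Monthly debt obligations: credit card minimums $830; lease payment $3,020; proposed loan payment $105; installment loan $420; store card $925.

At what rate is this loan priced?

5.875%

Credit score 717 ≥ 696; Total monthly debts = (830 + 3,020 + 105 + 420 + 925) = 5,300. Debt-to-income = 5,300/14,250 = 37.2% — meets 40% limit
LTV = 13,300/19,500 = 68.2% ≤ 85%
Score 717 is in the 696–728 band; LTV 68.2% is in the ≤70% band → 5.875%.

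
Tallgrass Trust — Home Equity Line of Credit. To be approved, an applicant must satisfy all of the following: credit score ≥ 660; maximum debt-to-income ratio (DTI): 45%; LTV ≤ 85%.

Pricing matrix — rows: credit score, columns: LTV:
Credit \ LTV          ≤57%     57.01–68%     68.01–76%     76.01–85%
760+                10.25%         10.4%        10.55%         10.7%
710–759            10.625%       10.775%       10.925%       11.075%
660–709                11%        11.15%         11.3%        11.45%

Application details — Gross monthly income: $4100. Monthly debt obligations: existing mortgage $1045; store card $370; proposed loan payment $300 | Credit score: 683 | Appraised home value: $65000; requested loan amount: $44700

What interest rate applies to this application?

11.3%

Credit score 683 ≥ 660; Total monthly debts = (1,045 + 370 + 300) = 1,715. DTI: 1,715 ÷ 4,100 = 41.8%, within the 45% cap
Loan-to-value = 44,700/65,000 = 68.8% — pass (85% max)
Credit 683 → row 660–709; LTV 68.8% → column 68.01–76%. Grid cell → 11.3%.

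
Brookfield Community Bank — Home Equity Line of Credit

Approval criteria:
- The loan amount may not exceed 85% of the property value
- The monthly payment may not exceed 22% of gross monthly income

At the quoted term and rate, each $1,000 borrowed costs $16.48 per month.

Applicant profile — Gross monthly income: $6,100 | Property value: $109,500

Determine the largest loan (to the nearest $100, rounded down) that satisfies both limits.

Payment cap: 22% × $6,100 = $1,342/month.
At $16.48 per $1,000, that supports 1,342/16.48 × 1,000 ≈ $81,432 → $81,400.
LTV cap: 85% × $109,500 = $93,075 → $93,000.
Binding constraint: payment-to-income.

$81,400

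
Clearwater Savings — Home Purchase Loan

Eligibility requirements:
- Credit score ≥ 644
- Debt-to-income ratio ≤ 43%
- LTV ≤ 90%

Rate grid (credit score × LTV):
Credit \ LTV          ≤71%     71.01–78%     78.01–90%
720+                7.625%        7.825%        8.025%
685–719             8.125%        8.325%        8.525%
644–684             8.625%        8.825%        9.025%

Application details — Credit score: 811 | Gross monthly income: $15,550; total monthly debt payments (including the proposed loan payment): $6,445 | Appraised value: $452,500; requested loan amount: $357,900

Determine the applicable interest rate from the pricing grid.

8.025%

Credit score 811 ≥ 644; Debt-to-income = 6,445/15,550 = 41.4% — meets 43% limit
Loan-to-value = 357,900/452,500 = 79.1% — pass (90% max)
Row: 811 falls in 720+. Column: 79.1% falls in 78.01–90%. Rate = 8.025%.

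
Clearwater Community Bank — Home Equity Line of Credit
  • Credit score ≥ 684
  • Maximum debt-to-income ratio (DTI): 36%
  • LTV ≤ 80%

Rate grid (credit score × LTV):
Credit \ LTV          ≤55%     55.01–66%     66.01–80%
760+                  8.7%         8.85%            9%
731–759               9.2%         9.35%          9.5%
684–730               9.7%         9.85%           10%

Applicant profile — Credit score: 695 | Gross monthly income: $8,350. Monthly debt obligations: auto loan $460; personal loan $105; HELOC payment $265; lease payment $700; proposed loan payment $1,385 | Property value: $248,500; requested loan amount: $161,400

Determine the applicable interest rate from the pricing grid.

9.85%

Credit score 695 ≥ 684; Total monthly debts = (460 + 105 + 265 + 700 + 1,385) = 2,915. DTI: 2,915 ÷ 8,350 = 34.9%, within the 36% cap
LTV = 161,400/248,500 = 64.9% ≤ 80%
Score 695 is in the 684–730 band; LTV 64.9% is in the 55.01–66% band → 9.85%.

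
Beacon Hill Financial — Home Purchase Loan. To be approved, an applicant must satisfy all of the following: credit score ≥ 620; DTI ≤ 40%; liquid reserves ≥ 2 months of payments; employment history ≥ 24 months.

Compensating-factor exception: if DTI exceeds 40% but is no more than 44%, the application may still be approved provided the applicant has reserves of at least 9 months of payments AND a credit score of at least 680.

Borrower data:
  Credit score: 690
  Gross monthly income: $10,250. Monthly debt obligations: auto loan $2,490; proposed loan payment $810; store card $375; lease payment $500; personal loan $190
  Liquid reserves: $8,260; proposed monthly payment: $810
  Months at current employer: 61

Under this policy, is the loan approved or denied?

Credit score 690 ≥ 620 (meets base)
Total debts = (2,490 + 810 + 375 + 500 + 190) = 4,365. DTI = 4,365/10,250 = 42.6% > 40% — standard DTI limit exceeded.
Liquid reserves cover 8,260/810 = 10.2 months — ≥ 2 required
Employment 61 ≥ 24 months
42.6% falls in the override range (40%–44%), so the compensating-factor test applies.
Override check — reserves: 10.2 mo (ok); score: 690 (ok).
Both compensating conditions met → exception applies.

Approved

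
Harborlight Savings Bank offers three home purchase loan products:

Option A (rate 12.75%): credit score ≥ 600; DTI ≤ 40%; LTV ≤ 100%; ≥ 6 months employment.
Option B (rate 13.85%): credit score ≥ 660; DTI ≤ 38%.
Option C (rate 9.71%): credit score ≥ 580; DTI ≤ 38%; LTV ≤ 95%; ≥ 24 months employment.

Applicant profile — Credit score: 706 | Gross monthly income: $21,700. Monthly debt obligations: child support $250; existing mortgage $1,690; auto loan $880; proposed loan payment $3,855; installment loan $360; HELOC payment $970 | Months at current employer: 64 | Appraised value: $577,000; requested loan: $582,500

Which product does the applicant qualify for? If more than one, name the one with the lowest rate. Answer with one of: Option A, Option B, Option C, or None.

Option B

Total debts = (250 + 1,690 + 880 + 3,855 + 360 + 970) = 8,005; DTI = 8,005/21,700 = 36.9%.
LTV = 582,500/577,000 = 101%.
Option A: score 706 ≥ 600; DTI 36.9% ≤ 40%; LTV 101% > 100%; employment 64 ≥ 6 mo → does not qualify.
Option B: score 706 ≥ 660; DTI 36.9% ≤ 38% → qualifies.
Option C: score 706 ≥ 580; DTI 36.9% ≤ 38%; LTV 101% > 95%; employment 64 ≥ 24 mo → does not qualify.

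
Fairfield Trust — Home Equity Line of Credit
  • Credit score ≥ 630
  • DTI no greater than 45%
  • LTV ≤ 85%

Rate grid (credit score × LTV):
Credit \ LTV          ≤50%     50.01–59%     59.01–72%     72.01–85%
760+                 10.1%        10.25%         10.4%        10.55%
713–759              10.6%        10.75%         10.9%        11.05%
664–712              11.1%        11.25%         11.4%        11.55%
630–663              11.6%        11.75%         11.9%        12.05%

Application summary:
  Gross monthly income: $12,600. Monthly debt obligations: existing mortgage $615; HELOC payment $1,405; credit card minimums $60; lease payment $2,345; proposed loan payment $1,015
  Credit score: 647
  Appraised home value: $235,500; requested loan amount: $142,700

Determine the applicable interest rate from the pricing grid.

Credit score 647 ≥ 630; Total monthly debts = (615 + 1,405 + 60 + 2,345 + 1,015) = 5,440. Debt-to-income = 5,440/12,600 = 43.2% — meets 45% limit
LTV: 142,700 ÷ 235,500 = 60.6%, within 85% cap
Row: 647 falls in 630–663. Column: 60.6% falls in 59.01–72%. Rate = 11.9%.

11.9%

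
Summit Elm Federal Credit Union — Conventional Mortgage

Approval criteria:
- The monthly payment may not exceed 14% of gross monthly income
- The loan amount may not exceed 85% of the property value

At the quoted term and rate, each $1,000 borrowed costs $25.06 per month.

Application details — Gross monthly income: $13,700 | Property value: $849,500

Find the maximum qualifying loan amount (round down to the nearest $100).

Payment cap: 14% × $13,700 = $1,918/month.
At $25.06 per $1,000, that supports 1,918/25.06 × 1,000 ≈ $76,536 → $76,500.
LTV cap: 85% × $849,500 = $722,075 → $722,000.
Binding constraint: payment-to-income.

$76,500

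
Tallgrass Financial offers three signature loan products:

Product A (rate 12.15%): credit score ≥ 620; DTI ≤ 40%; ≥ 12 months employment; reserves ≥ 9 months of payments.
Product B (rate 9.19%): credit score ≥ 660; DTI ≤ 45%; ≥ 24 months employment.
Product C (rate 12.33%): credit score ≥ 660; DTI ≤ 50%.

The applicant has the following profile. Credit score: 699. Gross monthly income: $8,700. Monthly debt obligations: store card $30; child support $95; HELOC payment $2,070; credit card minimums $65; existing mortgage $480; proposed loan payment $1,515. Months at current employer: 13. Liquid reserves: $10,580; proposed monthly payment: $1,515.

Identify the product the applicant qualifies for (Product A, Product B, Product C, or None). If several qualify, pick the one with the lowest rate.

Total debts = (30 + 95 + 2,070 + 65 + 480 + 1,515) = 4,255; DTI = 4,255/8,700 = 48.9%.
Reserves = 10,580/1,515 = 7.0 months.
Product A: score 699 ≥ 620; DTI 48.9% > 40%; employment 13 ≥ 12 mo; reserves 7.0 < 9 mo → does not qualify.
Product B: score 699 ≥ 660; DTI 48.9% > 45%; employment 13 < 24 mo → does not qualify.
Product C: score 699 ≥ 660; DTI 48.9% ≤ 50% → qualifies.

Product C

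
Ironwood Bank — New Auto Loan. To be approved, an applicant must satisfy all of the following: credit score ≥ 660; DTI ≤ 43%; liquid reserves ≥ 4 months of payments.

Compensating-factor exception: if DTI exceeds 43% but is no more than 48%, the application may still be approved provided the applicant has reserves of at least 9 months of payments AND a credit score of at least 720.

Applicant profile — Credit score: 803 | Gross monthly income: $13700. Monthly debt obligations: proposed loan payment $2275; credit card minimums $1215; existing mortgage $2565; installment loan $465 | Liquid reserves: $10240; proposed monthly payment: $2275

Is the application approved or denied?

Credit score 803 ≥ 660 (meets base)
Total debts = (2,275 + 1,215 + 2,565 + 465) = 6,520. DTI: 6,520 ÷ 13,700 = 47.6%, over the 43% base limit.
Reserves = 10,240/2,275 = 4.5 months ≥ 4
47.6% falls in the override range (43%–48%), so the compensating-factor test applies.
Override check — reserves: 4.5 mo (short of 9); score: 803 (ok).
Override conditions not both satisfied; exception does not apply.

Denied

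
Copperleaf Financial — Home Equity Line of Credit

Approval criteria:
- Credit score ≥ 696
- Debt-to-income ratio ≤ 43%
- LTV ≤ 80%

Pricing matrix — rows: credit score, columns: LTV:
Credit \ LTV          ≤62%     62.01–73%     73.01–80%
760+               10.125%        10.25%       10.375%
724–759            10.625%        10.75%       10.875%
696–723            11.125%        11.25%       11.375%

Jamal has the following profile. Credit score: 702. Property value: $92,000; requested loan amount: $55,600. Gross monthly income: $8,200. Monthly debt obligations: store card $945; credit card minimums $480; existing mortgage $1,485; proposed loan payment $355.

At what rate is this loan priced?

11.125%

Credit score 702 ≥ 696; Total monthly debts = (945 + 480 + 1,485 + 355) = 3,265. DTI = 3,265/8,200 = 39.8% ≤ 43%
LTV: 55,600 ÷ 92,000 = 60.4%, within 80% cap
Score 702 is in the 696–723 band; LTV 60.4% is in the ≤62% band → 11.125%.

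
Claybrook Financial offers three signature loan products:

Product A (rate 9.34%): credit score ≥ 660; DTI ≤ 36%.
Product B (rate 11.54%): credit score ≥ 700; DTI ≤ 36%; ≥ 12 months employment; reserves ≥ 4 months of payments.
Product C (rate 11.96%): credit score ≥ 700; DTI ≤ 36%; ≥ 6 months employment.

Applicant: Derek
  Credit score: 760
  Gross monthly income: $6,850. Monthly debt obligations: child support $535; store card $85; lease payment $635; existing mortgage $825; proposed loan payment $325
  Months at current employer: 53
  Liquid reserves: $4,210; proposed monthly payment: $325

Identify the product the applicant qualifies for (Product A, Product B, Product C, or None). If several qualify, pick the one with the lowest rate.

Product A

Total debts = (535 + 85 + 635 + 825 + 325) = 2,405; DTI = 2,405/6,850 = 35.1%.
Reserves = 4,210/325 = 13.0 months.
Product A: score 760 ≥ 660; DTI 35.1% ≤ 36% → qualifies.
Product B: score 760 ≥ 700; DTI 35.1% ≤ 36%; employment 53 ≥ 12 mo; reserves 13.0 ≥ 4 mo → qualifies.
Product C: score 760 ≥ 700; DTI 35.1% ≤ 36%; employment 53 ≥ 6 mo → qualifies.
Qualifying: Product A, Product B, Product C. Lowest rate is 9.34% → Product A.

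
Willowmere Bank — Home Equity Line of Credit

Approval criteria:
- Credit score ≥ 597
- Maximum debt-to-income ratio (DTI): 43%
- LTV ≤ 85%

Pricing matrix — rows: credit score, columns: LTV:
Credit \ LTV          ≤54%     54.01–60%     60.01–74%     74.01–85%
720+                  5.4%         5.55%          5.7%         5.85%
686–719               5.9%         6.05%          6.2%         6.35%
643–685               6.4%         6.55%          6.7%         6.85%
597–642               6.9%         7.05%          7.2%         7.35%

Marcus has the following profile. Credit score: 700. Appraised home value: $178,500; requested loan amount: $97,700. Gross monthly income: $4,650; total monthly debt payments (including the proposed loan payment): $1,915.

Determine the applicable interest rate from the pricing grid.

6.05%

Credit score 700 ≥ 597; DTI: 1,915 ÷ 4,650 = 41.2%, within the 43% cap
LTV = 97,700/178,500 = 54.7% ≤ 85%
Credit 700 → row 686–719; LTV 54.7% → column 54.01–60%. Grid cell → 6.05%.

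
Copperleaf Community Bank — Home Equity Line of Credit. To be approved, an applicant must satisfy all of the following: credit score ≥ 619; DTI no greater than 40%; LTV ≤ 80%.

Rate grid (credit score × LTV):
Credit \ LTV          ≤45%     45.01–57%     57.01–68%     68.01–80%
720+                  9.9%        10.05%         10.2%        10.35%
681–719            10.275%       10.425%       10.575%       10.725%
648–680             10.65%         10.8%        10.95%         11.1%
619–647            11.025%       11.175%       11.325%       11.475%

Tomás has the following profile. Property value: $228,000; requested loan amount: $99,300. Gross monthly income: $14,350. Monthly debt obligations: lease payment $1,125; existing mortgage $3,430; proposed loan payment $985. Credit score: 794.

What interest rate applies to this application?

Credit score 794 ≥ 619; Total monthly debts = (1,125 + 3,430 + 985) = 5,540. DTI: 5,540 ÷ 14,350 = 38.6%, within the 40% cap
LTV = 99,300/228,000 = 43.6% ≤ 80%
Row: 794 falls in 720+. Column: 43.6% falls in ≤45%. Rate = 9.9%.

9.9%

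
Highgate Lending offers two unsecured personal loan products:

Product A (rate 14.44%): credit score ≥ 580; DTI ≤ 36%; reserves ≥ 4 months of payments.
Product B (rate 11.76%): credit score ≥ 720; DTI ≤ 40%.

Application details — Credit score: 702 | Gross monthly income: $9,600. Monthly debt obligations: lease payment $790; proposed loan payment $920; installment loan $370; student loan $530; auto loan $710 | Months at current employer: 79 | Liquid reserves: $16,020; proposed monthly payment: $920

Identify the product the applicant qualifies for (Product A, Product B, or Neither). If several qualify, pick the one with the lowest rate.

Product A

Total debts = (790 + 920 + 370 + 530 + 710) = 3,320; DTI = 3,320/9,600 = 34.6%.
Reserves = 16,020/920 = 17.4 months.
Product A: score 702 ≥ 580; DTI 34.6% ≤ 36%; reserves 17.4 ≥ 4 mo → qualifies.
Product B: score 702 < 720; DTI 34.6% ≤ 40% → does not qualify.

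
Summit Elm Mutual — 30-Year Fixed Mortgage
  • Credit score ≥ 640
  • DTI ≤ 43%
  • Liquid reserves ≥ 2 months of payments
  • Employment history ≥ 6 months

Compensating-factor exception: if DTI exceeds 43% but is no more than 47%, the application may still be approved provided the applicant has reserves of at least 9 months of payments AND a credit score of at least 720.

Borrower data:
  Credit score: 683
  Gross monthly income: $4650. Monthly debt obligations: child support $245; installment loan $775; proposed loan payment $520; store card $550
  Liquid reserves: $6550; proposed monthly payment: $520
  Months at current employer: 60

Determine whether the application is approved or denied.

Denied

Credit score 683 ≥ 640 (meets base)
Total debts = (245 + 775 + 520 + 550) = 2,090. DTI = 2,090/4,650 = 44.9% > 43% — standard DTI limit exceeded.
Reserves: 6,550 ÷ 520 = 12.6 months (meets 2-month minimum)
Employment 60 ≥ 6 months
DTI 44.9% is within the 43%–47% exception band; checking compensating factors.
Override check — reserves: 12.6 mo (ok); score: 683 (below 720).
Compensating-factor requirement not fully met.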